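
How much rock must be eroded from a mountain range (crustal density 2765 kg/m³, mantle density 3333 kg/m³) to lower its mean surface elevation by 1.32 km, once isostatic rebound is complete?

7.75 km

Net drop Δ = e − u = e − e ρ_c/ρ_m = e (ρ_m − ρ_c)/ρ_m.
e = Δ ρ_m/(ρ_m − ρ_c) = 1.32 km × 3333/568 = 7.75 km.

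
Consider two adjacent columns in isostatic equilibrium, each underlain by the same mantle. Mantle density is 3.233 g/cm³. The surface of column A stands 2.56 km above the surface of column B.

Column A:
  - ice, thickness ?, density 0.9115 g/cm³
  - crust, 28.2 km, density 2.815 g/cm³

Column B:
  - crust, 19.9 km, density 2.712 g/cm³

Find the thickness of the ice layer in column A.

2.95 km

Take the compensation level at the base of the deeper column (depth z_c below the surface of column A) and equate Σ ρ_i t_i down to z_c; mantle fills any gap and the z_c terms cancel.
Column A: x×0.9115 + 28.2×2.815 + (z_c − 28.2 − x)×3.233
Column B: 2.56×0 + 19.9×2.712 + (z_c − 2.56 − 19.9)×3.233
The z_c×3.233 term appears on both sides and cancels. Collect the known terms of each column as K = Σ(ρt)_known − 3.233 × (depth of known layers): K_A = 79.383 − 3.233×28.2 = −11.7876; K_B = 53.9688 − 3.233×(2.56 + 19.9) = −18.64438.
Balance: K_A − x×(3.233 − 0.9115) = K_B, so x = (K_A − K_B)/(3.233 − 0.9115) = 6.85678/2.3215 = 2.95 km.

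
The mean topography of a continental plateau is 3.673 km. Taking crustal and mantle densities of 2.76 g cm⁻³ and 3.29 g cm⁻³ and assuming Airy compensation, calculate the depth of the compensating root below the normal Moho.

19.1 km

By Archimedes' principle applied to the lithosphere: the weight of the topography is balanced by the buoyancy of the root, ρ_c h = (ρ_m − ρ_c) r.
r = h · ρ_c / (ρ_m − ρ_c) = 3.673 km × 2.76 / (3.29 − 2.76) = 19.1 km.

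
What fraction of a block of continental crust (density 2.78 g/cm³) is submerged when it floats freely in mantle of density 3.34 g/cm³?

Submerged fraction = ρ_obj/ρ_fluid = 2.78/3.34 = 0.832.

0.832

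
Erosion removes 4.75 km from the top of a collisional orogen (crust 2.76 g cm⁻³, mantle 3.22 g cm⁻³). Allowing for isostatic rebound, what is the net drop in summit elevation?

Rebound u = e ρ_c/ρ_m = 4.75 km × 2.76/3.22 = 4.071 km.
Net surface drop = e − u = 4.75 km − 4.071 km = e (ρ_m − ρ_c)/ρ_m = 0.679 km.

0.679 km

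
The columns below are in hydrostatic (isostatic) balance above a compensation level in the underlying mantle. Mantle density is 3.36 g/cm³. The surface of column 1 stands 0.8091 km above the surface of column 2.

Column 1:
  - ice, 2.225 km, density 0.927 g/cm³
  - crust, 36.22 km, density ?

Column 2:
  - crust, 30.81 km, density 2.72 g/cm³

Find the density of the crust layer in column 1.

Take the compensation level at the base of the deeper column (depth z_c below the surface of column 1) and equate Σ ρ_i t_i down to z_c; mantle fills any gap and the z_c terms cancel.
Column 1: 2.225×0.927 + 36.22×ρ + (z_c − 38.445)×3.36
Column 2: 0.8091×0 + 30.81×2.72 + (z_c − 0.8091 − 30.81)×3.36
The z_c×3.36 term appears on both sides and cancels. Collect the known terms of each column as K = Σ(ρt)_known − 3.36 × (depth of known layers): K_1 = 2.062575 − 3.36×38.445 = −127.112625; K_2 = 83.8032 − 3.36×(0.8091 + 30.81) = −22.436976.
Balance: K_1 + 36.22×ρ = K_2, so ρ = (K_2 − K_1)/36.22 = 104.676/36.22 = 2.89 g/cm³.

2.89 g/cm³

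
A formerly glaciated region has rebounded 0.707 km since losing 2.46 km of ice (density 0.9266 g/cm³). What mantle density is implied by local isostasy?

3.22 g/cm³

ρ_m = ρ_ice t / u = 0.9266 × 2.46 km/0.707 km = 3.22 g/cm³.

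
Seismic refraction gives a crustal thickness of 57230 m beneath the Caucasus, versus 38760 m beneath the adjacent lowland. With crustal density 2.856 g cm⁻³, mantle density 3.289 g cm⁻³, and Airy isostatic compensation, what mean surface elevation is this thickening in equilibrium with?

2430 m

Excess crust Δ = 57230 m − 38760 m = 18470 m, split between elevation h and root r with h + r = Δ.
Airy balance ρ_c h = (ρ_m − ρ_c) r gives r = h ρ_c/(ρ_m − ρ_c), so h (1 + ρ_c/(ρ_m − ρ_c)) = Δ, i.e. h = Δ (ρ_m − ρ_c)/ρ_m.
h = 18470 m × 0.433/3.289 = 2430 m.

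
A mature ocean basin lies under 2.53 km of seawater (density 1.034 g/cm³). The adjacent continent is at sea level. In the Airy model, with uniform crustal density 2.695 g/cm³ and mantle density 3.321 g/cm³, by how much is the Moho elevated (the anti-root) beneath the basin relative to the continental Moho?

By Archimedes' principle applied to the lithosphere: replacing crust with seawater at the top is compensated by replacing crust with mantle at the base: d (ρ_c − ρ_w) = a (ρ_m − ρ_c).
a = d (ρ_c − ρ_w)/(ρ_m − ρ_c) = 2.53 km × 1.661/0.626 = 6.71 km.

6.71 km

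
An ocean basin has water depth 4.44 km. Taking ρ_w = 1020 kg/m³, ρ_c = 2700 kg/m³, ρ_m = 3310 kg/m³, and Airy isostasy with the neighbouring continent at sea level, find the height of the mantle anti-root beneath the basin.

Isostatic balance requires: replacing crust with seawater at the top is compensated by replacing crust with mantle at the base: d (ρ_c − ρ_w) = a (ρ_m − ρ_c).
a = d (ρ_c − ρ_w)/(ρ_m − ρ_c) = 4.44 km × 1680/610 = 12.2 km.

12.2 km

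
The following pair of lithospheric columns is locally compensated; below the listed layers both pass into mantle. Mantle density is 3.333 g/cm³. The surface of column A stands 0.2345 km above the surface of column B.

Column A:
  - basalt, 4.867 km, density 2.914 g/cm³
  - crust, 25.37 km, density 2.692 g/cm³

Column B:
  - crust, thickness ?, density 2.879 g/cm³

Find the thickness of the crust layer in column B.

Take the compensation level at the base of the deeper column (depth z_c below the surface of column A) and equate Σ ρ_i t_i down to z_c; mantle fills any gap and the z_c terms cancel.
Column A: 4.867×2.914 + 25.37×2.692 + (z_c − 30.237)×3.333
Column B: 0.2345×0 + x×2.879 + (z_c − 0.2345 − 0 − x)×3.333
The z_c×3.333 term appears on both sides and cancels. Collect the known terms of each column as K = Σ(ρt)_known − 3.333 × (depth of known layers): K_A = 82.478478 − 3.333×30.237 = −18.301443; K_B = 0 − 3.333×(0.2345 + 0) = −0.7815885.
Balance: K_A = K_B − x×(3.333 − 2.879), so x = (K_B − K_A)/(3.333 − 2.879) = 17.5199/0.454 = 38.6 km.

38.6 km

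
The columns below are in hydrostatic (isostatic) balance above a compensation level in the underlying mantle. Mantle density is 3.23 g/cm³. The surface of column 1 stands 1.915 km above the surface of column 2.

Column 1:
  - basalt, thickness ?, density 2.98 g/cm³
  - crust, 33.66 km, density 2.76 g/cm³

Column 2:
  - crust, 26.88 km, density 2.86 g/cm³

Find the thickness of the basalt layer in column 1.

1.24 km

Take the compensation level at the base of the deeper column (depth z_c below the surface of column 1) and equate Σ ρ_i t_i down to z_c; mantle fills any gap and the z_c terms cancel.
Column 1: x×2.98 + 33.66×2.76 + (z_c − 33.66 − x)×3.23
Column 2: 1.915×0 + 26.88×2.86 + (z_c − 1.915 − 26.88)×3.23
The z_c×3.23 term appears on both sides and cancels. Collect the known terms of each column as K = Σ(ρt)_known − 3.23 × (depth of known layers): K_1 = 92.9016 − 3.23×33.66 = −15.8202; K_2 = 76.8768 − 3.23×(1.915 + 26.88) = −16.13105.
Balance: K_1 − x×(3.23 − 2.98) = K_2, so x = (K_1 − K_2)/(3.23 − 2.98) = 0.31085/0.25 = 1.24 km.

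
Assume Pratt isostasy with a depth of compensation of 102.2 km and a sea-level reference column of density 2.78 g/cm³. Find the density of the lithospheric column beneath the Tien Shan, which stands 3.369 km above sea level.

Pratt balance: ρ_ref D = ρ (D + h).
ρ = ρ_ref D/(D + h) = 2.78 × 102.2 km/(102.2 km + 3.369 km) = 2.69 g/cm³.

2.69 g/cm³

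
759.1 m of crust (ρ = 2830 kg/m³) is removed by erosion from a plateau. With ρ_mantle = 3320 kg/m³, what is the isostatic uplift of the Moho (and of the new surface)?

Unloading: uplift u = e ρ_c/ρ_m = 759.1 m × 2830/3320 = 647 m.

647 m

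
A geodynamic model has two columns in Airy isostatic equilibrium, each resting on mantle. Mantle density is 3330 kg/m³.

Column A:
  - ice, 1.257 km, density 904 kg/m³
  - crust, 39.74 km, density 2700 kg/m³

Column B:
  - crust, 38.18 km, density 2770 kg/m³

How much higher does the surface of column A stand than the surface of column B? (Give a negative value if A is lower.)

2.01 km

For any compensation level in the mantle, the mantle terms cancel and isostasy reduces to e = (Σt_A − Σt_B) − (Σ(ρt)_A − Σ(ρt)_B) / ρ_m.
Σt_A = 40.997 km; Σt_B = 38.18 km; Σ(ρt)_A = 108434.328; Σ(ρt)_B = 105758.6 (in km·kg/m³).
e = (40.997 − 38.18) − (108434.328 − 105758.6) / 3330 = 2.01 km.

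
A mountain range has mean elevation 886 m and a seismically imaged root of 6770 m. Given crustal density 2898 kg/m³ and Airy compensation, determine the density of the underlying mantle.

3280 kg/m³

Airy balance: ρ_c h = (ρ_m − ρ_c) r → ρ_m = ρ_c (1 + h/r).
ρ_m = 2898 × (1 + 886 m/6770 m) = 3280 kg/m³.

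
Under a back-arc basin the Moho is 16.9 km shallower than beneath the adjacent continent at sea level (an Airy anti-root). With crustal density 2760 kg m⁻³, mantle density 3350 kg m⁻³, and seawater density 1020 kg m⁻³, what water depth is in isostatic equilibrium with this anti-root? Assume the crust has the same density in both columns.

5.73 km

Replacing a thickness d of crust by seawater at the top must be balanced by replacing crust with mantle at the base: d (ρ_c − ρ_w) = a (ρ_m − ρ_c).
d = a (ρ_m − ρ_c)/(ρ_c − ρ_w) = 16.9 km × 590/1740 = 5.73 km.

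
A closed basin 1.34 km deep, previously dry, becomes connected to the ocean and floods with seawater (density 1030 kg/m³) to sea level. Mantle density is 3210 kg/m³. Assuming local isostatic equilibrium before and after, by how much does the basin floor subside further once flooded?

After flooding the water column is d + s deep. Its weight must equal the weight of mantle displaced by the extra subsidence s: (d + s) ρ_w = s ρ_m.
s = d ρ_w / (ρ_m − ρ_w) = 1.34 km × 1030/(3210 − 1030) = 0.633 km.

0.633 km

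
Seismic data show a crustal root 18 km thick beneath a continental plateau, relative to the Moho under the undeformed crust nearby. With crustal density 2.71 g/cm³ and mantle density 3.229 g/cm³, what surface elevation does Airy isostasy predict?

Isostatic balance requires: ρ_c h = (ρ_m − ρ_c) r.
h = r (ρ_m − ρ_c) / ρ_c = 18 km × (3.229 − 2.71) / 2.71 = 3.45 km.

3.45 km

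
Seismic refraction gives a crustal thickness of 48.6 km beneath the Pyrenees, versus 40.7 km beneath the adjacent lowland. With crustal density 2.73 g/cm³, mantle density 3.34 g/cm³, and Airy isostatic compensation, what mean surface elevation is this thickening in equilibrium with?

Excess crust Δ = 48.6 km − 40.7 km = 7.9 km, split between elevation h and root r with h + r = Δ.
Airy balance ρ_c h = (ρ_m − ρ_c) r gives r = h ρ_c/(ρ_m − ρ_c), so h (1 + ρ_c/(ρ_m − ρ_c)) = Δ, i.e. h = Δ (ρ_m − ρ_c)/ρ_m.
h = 7.9 km × 0.61/3.34 = 1.44 km.

1.44 km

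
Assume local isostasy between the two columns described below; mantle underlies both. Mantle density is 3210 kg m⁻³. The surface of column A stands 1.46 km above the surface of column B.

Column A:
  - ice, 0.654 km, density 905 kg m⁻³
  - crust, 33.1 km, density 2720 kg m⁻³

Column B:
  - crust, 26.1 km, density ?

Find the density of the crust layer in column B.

Take the compensation level at the base of the deeper column (depth z_c below the surface of column A) and equate Σ ρ_i t_i down to z_c; mantle fills any gap and the z_c terms cancel.
Column A: 0.654×905 + 33.1×2720 + (z_c − 33.754)×3210
Column B: 1.46×0 + 26.1×ρ + (z_c − 1.46 − 26.1)×3210
The z_c×3210 term appears on both sides and cancels. Collect the known terms of each column as K = Σ(ρt)_known − 3210 × (depth of known layers): K_A = 90623.87 − 3210×33.754 = −17726.47; K_B = 0 − 3210×(1.46 + 26.1) = −88467.6.
Balance: K_A = K_B + 26.1×ρ, so ρ = (K_A − K_B)/26.1 = 70741.1/26.1 = 2710 kg m⁻³.

2710 kg m⁻³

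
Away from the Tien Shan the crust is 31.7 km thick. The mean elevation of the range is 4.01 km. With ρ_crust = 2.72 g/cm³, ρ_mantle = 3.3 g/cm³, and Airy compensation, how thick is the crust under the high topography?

Root depth r = h ρ_c / (ρ_m − ρ_c) = 4.01 km × 2.72 / 0.58 = 18.81 km.
Total thickness = T + h + r = 31.7 km + 4.01 km + 18.81 km = 54.5 km.

54.5 km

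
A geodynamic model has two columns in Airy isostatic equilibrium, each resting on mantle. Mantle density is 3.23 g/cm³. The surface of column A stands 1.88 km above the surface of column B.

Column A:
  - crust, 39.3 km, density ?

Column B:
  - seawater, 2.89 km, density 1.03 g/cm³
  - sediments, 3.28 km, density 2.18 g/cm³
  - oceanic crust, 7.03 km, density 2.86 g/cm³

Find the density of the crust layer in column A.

2.76 g/cm³

Take the compensation level at the base of the deeper column (depth z_c below the surface of column A) and equate Σ ρ_i t_i down to z_c; mantle fills any gap and the z_c terms cancel.
Column A: 39.3×ρ + (z_c − 39.3)×3.23
Column B: 1.88×0 + 2.89×1.03 + 3.28×2.18 + 7.03×2.86 + (z_c − 1.88 − 13.2)×3.23
The z_c×3.23 term appears on both sides and cancels. Collect the known terms of each column as K = Σ(ρt)_known − 3.23 × (depth of known layers): K_A = 0 − 3.23×39.3 = −126.939; K_B = 30.2329 − 3.23×(1.88 + 13.2) = −18.4755.
Balance: K_A + 39.3×ρ = K_B, so ρ = (K_B − K_A)/39.3 = 108.463/39.3 = 2.76 g/cm³.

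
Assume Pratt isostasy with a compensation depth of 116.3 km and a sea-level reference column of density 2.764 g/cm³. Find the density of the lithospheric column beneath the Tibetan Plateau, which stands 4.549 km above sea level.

Pratt balance: ρ_ref D = ρ (D + h).
ρ = ρ_ref D/(D + h) = 2.764 × 116.3 km/(116.3 km + 4.549 km) = 2.66 g/cm³.

2.66 g/cm³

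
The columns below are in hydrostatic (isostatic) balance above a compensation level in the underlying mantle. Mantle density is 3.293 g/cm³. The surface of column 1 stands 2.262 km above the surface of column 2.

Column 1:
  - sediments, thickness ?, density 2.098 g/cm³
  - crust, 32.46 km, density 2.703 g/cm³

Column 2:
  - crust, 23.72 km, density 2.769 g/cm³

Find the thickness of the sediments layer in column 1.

0.608 km

Take the compensation level at the base of the deeper column (depth z_c below the surface of column 1) and equate Σ ρ_i t_i down to z_c; mantle fills any gap and the z_c terms cancel.
Column 1: x×2.098 + 32.46×2.703 + (z_c − 32.46 − x)×3.293
Column 2: 2.262×0 + 23.72×2.769 + (z_c − 2.262 − 23.72)×3.293
The z_c×3.293 term appears on both sides and cancels. Collect the known terms of each column as K = Σ(ρt)_known − 3.293 × (depth of known layers): K_1 = 87.73938 − 3.293×32.46 = −19.1514; K_2 = 65.68068 − 3.293×(2.262 + 23.72) = −19.878046.
Balance: K_1 − x×(3.293 − 2.098) = K_2, so x = (K_1 − K_2)/(3.293 − 2.098) = 0.726646/1.195 = 0.608 km.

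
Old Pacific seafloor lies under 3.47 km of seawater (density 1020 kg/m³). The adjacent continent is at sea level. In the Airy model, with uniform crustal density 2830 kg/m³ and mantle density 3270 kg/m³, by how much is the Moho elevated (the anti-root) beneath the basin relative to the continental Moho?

14.3 km

By Archimedes' principle applied to the lithosphere: replacing crust with seawater at the top is compensated by replacing crust with mantle at the base: d (ρ_c − ρ_w) = a (ρ_m − ρ_c).
a = d (ρ_c − ρ_w)/(ρ_m − ρ_c) = 3.47 km × 1810/440 = 14.3 km.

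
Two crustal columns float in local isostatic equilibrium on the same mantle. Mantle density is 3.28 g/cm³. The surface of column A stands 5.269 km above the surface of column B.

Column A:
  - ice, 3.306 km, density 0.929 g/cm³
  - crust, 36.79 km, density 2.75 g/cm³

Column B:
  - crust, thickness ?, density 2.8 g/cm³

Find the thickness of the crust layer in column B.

Take the compensation level at the base of the deeper column (depth z_c below the surface of column A) and equate Σ ρ_i t_i down to z_c; mantle fills any gap and the z_c terms cancel.
Column A: 3.306×0.929 + 36.79×2.75 + (z_c − 40.096)×3.28
Column B: 5.269×0 + x×2.8 + (z_c − 5.269 − 0 − x)×3.28
The z_c×3.28 term appears on both sides and cancels. Collect the known terms of each column as K = Σ(ρt)_known − 3.28 × (depth of known layers): K_A = 104.243774 − 3.28×40.096 = −27.271106; K_B = 0 − 3.28×(5.269 + 0) = −17.28232.
Balance: K_A = K_B − x×(3.28 − 2.8), so x = (K_B − K_A)/(3.28 − 2.8) = 9.98879/0.48 = 20.8 km.

20.8 km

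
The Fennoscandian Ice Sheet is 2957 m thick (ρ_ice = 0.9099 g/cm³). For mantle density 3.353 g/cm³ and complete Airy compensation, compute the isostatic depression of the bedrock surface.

Isostatic balance requires: the ice load ρ_ice t is balanced by mantle displaced below, ρ_m s.
s = t ρ_ice / ρ_m = 2957 m × 0.9099/3.353 = 802 m.

802 m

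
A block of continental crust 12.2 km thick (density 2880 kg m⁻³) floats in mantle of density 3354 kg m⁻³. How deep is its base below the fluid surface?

Draft d = t ρ_obj/ρ_fluid = 12.2 km × 2880/3354 = 10.5 km.

10.5 km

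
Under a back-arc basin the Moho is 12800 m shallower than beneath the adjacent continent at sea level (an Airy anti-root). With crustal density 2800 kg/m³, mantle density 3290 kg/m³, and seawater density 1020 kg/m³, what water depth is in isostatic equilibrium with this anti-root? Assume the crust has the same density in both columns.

3520 m

Replacing a thickness d of crust by seawater at the top must be balanced by replacing crust with mantle at the base: d (ρ_c − ρ_w) = a (ρ_m − ρ_c).
d = a (ρ_m − ρ_c)/(ρ_c − ρ_w) = 12800 m × 490/1780 = 3520 m.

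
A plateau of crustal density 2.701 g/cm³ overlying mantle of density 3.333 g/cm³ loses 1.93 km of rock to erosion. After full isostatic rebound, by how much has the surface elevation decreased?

Rebound u = e ρ_c/ρ_m = 1.93 km × 2.701/3.333 = 1.564 km.
Net surface drop = e − u = 1.93 km − 1.564 km = e (ρ_m − ρ_c)/ρ_m = 0.366 km.

0.366 km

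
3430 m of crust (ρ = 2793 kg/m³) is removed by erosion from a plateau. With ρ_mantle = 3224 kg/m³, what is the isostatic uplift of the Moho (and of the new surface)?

Unloading: uplift u = e ρ_c/ρ_m = 3430 m × 2793/3224 = 2970 m.

2970 m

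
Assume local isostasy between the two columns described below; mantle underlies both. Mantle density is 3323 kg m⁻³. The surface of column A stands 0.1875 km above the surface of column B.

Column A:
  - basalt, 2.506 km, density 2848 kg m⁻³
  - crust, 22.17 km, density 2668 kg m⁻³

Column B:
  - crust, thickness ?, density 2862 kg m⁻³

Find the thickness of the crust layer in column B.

32.7 km

Take the compensation level at the base of the deeper column (depth z_c below the surface of column A) and equate Σ ρ_i t_i down to z_c; mantle fills any gap and the z_c terms cancel.
Column A: 2.506×2848 + 22.17×2668 + (z_c − 24.676)×3323
Column B: 0.1875×0 + x×2862 + (z_c − 0.1875 − 0 − x)×3323
The z_c×3323 term appears on both sides and cancels. Collect the known terms of each column as K = Σ(ρt)_known − 3323 × (depth of known layers): K_A = 66286.648 − 3323×24.676 = −15711.7; K_B = 0 − 3323×(0.1875 + 0) = −623.0625.
Balance: K_A = K_B − x×(3323 − 2862), so x = (K_B − K_A)/(3323 − 2862) = 15088.6/461 = 32.7 km.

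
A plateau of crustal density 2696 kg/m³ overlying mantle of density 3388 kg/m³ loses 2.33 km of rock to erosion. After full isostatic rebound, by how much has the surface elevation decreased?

0.476 km

Rebound u = e ρ_c/ρ_m = 2.33 km × 2696/3388 = 1.854 km.
Net surface drop = e − u = 2.33 km − 1.854 km = e (ρ_m − ρ_c)/ρ_m = 0.476 km.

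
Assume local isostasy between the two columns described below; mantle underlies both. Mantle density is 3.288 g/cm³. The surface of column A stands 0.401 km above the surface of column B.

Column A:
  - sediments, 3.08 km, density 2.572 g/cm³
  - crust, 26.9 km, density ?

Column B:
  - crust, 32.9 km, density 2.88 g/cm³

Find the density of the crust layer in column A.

2.82 g/cm³

Take the compensation level at the base of the deeper column (depth z_c below the surface of column A) and equate Σ ρ_i t_i down to z_c; mantle fills any gap and the z_c terms cancel.
Column A: 3.08×2.572 + 26.9×ρ + (z_c − 29.98)×3.288
Column B: 0.401×0 + 32.9×2.88 + (z_c − 0.401 − 32.9)×3.288
The z_c×3.288 term appears on both sides and cancels. Collect the known terms of each column as K = Σ(ρt)_known − 3.288 × (depth of known layers): K_A = 7.92176 − 3.288×29.98 = −90.65248; K_B = 94.752 − 3.288×(0.401 + 32.9) = −14.741688.
Balance: K_A + 26.9×ρ = K_B, so ρ = (K_B − K_A)/26.9 = 75.9108/26.9 = 2.82 g/cm³.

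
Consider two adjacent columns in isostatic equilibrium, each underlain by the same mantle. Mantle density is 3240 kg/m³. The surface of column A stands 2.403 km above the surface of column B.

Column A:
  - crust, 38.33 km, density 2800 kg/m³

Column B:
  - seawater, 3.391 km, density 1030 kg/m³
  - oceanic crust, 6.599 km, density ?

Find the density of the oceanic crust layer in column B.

3000 kg/m³

Take the compensation level at the base of the deeper column (depth z_c below the surface of column A) and equate Σ ρ_i t_i down to z_c; mantle fills any gap and the z_c terms cancel.
Column A: 38.33×2800 + (z_c − 38.33)×3240
Column B: 2.403×0 + 3.391×1030 + 6.599×ρ + (z_c − 2.403 − 9.99)×3240
The z_c×3240 term appears on both sides and cancels. Collect the known terms of each column as K = Σ(ρt)_known − 3240 × (depth of known layers): K_A = 107324 − 3240×38.33 = −16865.2; K_B = 3492.73 − 3240×(2.403 + 9.99) = −36660.59.
Balance: K_A = K_B + 6.599×ρ, so ρ = (K_A − K_B)/6.599 = 19795.4/6.599 = 3000 kg/m³.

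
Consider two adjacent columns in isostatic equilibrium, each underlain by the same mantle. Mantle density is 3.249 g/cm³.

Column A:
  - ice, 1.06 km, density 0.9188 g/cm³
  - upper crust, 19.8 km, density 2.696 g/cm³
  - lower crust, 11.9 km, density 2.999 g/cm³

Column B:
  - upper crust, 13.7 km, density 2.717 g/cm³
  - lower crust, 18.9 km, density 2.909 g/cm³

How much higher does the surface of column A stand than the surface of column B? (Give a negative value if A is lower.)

For any compensation level in the mantle, the mantle terms cancel and isostasy reduces to e = (Σt_A − Σt_B) − (Σ(ρt)_A − Σ(ρt)_B) / ρ_m.
Σt_A = 32.76 km; Σt_B = 32.6 km; Σ(ρt)_A = 90.042828; Σ(ρt)_B = 92.203 (in km·g/cm³).
e = (32.76 − 32.6) − (90.042828 − 92.203) / 3.249 = 0.825 km.

0.825 km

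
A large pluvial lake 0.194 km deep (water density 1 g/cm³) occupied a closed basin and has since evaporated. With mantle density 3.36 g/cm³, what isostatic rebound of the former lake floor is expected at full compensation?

u = d ρ_w/ρ_m = 0.194 km × 1/3.36 = 0.0577 km.

0.0577 km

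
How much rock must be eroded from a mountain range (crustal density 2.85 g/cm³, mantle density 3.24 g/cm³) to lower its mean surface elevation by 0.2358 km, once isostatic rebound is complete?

1.96 km

Net drop Δ = e − u = e − e ρ_c/ρ_m = e (ρ_m − ρ_c)/ρ_m.
e = Δ ρ_m/(ρ_m − ρ_c) = 0.2358 km × 3.24/0.39 = 1.96 km.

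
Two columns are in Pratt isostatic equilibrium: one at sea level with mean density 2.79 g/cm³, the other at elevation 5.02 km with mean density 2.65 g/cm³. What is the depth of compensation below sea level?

ρ_ref D = ρ (D + h) → D (ρ_ref − ρ) = ρ h.
D = ρ h/(ρ_ref − ρ) = 2.65 × 5.02 km/(2.79 − 2.65) = 95 km.

95 km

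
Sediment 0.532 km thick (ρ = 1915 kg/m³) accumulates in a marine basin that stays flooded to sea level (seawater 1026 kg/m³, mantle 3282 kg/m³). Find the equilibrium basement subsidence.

0.21 km

Submarine loading: the sediment displaces seawater, and the subsidence is in turn flooded, so s (ρ_m − ρ_w) = t (ρ_sed − ρ_w).
s = 0.532 km × (1915 − 1026) / (3282 − 1026) = 0.21 km.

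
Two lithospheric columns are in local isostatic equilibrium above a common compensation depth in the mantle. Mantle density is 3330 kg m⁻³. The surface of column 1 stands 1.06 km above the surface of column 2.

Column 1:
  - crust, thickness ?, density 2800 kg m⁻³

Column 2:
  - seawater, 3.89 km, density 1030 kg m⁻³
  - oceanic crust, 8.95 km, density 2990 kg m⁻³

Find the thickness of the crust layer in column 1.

Take the compensation level at the base of the deeper column (depth z_c below the surface of column 1) and equate Σ ρ_i t_i down to z_c; mantle fills any gap and the z_c terms cancel.
Column 1: x×2800 + (z_c − 0 − x)×3330
Column 2: 1.06×0 + 3.89×1030 + 8.95×2990 + (z_c − 1.06 − 12.84)×3330
The z_c×3330 term appears on both sides and cancels. Collect the known terms of each column as K = Σ(ρt)_known − 3330 × (depth of known layers): K_1 = 0 − 3330×0 = 0; K_2 = 30767.2 − 3330×(1.06 + 12.84) = −15519.8.
Balance: K_1 − x×(3330 − 2800) = K_2, so x = (K_1 − K_2)/(3330 − 2800) = 15519.8/530 = 29.3 km.

29.3 km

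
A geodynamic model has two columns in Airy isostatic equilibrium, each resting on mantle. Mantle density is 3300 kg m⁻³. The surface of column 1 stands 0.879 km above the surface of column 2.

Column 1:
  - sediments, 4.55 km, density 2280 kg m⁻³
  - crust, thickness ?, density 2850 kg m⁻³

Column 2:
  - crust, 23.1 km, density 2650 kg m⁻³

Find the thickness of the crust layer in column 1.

29.5 km

Take the compensation level at the base of the deeper column (depth z_c below the surface of column 1) and equate Σ ρ_i t_i down to z_c; mantle fills any gap and the z_c terms cancel.
Column 1: 4.55×2280 + x×2850 + (z_c − 4.55 − x)×3300
Column 2: 0.879×0 + 23.1×2650 + (z_c − 0.879 − 23.1)×3300
The z_c×3300 term appears on both sides and cancels. Collect the known terms of each column as K = Σ(ρt)_known − 3300 × (depth of known layers): K_1 = 10374 − 3300×4.55 = −4641; K_2 = 61215 − 3300×(0.879 + 23.1) = −17915.7.
Balance: K_1 − x×(3300 − 2850) = K_2, so x = (K_1 − K_2)/(3300 − 2850) = 13274.7/450 = 29.5 km.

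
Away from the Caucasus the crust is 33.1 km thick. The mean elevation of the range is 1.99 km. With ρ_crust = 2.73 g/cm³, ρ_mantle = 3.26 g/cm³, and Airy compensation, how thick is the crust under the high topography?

Root depth r = h ρ_c / (ρ_m − ρ_c) = 1.99 km × 2.73 / 0.53 = 10.25 km.
Total thickness = T + h + r = 33.1 km + 1.99 km + 10.25 km = 45.3 km.

45.3 km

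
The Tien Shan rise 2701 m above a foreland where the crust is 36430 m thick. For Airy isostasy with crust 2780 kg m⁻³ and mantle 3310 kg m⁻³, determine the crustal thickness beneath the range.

Root depth r = h ρ_c / (ρ_m − ρ_c) = 2701 m × 2780 / 530 = 14170 m.
Total thickness = T + h + r = 36430 m + 2701 m + 14170 m = 53300 m.

53300 m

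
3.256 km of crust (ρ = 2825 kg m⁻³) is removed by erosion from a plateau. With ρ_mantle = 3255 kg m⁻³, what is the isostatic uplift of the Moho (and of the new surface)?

Unloading: uplift u = e ρ_c/ρ_m = 3.256 km × 2825/3255 = 2.83 km.

2.83 km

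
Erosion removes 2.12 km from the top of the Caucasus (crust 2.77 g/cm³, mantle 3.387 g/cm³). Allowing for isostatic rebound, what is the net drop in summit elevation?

0.386 km

Rebound u = e ρ_c/ρ_m = 2.12 km × 2.77/3.387 = 1.734 km.
Net surface drop = e − u = 2.12 km − 1.734 km = e (ρ_m − ρ_c)/ρ_m = 0.386 km.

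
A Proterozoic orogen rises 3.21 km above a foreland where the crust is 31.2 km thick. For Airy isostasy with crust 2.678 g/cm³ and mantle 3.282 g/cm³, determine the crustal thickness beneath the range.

48.6 km

Root depth r = h ρ_c / (ρ_m − ρ_c) = 3.21 km × 2.678 / 0.604 = 14.23 km.
Total thickness = T + h + r = 31.2 km + 3.21 km + 14.23 km = 48.6 km.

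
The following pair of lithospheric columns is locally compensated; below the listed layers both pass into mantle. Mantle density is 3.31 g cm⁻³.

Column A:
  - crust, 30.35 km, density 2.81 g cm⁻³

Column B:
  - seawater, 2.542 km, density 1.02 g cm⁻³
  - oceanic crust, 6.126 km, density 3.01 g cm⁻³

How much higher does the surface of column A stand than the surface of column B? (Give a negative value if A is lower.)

For any compensation level in the mantle, the mantle terms cancel and isostasy reduces to e = (Σt_A − Σt_B) − (Σ(ρt)_A − Σ(ρt)_B) / ρ_m.
Σt_A = 30.35 km; Σt_B = 8.668 km; Σ(ρt)_A = 85.2835; Σ(ρt)_B = 21.0321 (in km·g cm⁻³).
e = (30.35 − 8.668) − (85.2835 − 21.0321) / 3.31 = 2.27 km.

2.27 km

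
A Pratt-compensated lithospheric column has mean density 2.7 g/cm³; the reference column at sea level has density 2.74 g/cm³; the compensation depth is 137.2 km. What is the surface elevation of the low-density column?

ρ_ref D = ρ (D + h) → h = D (ρ_ref − ρ)/ρ.
h = 137.2 km × (2.74 − 2.7)/2.7 = 2.03 km.

2.03 km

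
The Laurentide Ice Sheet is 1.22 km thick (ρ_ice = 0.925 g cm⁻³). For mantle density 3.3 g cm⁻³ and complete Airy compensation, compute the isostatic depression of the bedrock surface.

Balancing pressure at the compensation depth: the ice load ρ_ice t is balanced by mantle displaced below, ρ_m s.
s = t ρ_ice / ρ_m = 1.22 km × 0.925/3.3 = 0.342 km.

0.342 km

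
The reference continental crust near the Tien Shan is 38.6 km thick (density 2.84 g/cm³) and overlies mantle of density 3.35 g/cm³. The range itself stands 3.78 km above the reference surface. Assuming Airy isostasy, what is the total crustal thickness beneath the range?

Root depth r = h ρ_c / (ρ_m − ρ_c) = 3.78 km × 2.84 / 0.51 = 21.05 km.
Total thickness = T + h + r = 38.6 km + 3.78 km + 21.05 km = 63.4 km.

63.4 km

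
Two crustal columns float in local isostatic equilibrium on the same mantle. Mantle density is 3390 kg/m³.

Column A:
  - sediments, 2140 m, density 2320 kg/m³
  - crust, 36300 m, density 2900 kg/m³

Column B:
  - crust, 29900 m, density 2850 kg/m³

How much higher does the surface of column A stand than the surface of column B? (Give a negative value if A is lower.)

1160 m

For any compensation level in the mantle, the mantle terms cancel and isostasy reduces to e = (Σt_A − Σt_B) − (Σ(ρt)_A − Σ(ρt)_B) / ρ_m.
Σt_A = 38440 m; Σt_B = 29900 m; Σ(ρt)_A = 110234800; Σ(ρt)_B = 85215000 (in m·kg/m³).
e = (38440 − 29900) − (110234800 − 85215000) / 3390 = 1160 m.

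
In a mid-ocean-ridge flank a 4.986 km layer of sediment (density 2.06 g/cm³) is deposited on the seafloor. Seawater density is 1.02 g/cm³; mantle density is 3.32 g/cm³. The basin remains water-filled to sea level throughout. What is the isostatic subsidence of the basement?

2.25 km

Submarine loading: the sediment displaces seawater, and the subsidence is in turn flooded, so s (ρ_m − ρ_w) = t (ρ_sed − ρ_w).
s = 4.986 km × (2.06 − 1.02) / (3.32 − 1.02) = 2.25 km.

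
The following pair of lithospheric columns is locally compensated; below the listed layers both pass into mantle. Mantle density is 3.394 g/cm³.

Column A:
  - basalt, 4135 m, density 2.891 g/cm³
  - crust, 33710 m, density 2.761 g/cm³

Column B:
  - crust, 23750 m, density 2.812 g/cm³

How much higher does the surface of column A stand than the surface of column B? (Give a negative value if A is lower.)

2830 m

For any compensation level in the mantle, the mantle terms cancel and isostasy reduces to e = (Σt_A − Σt_B) − (Σ(ρt)_A − Σ(ρt)_B) / ρ_m.
Σt_A = 37845 m; Σt_B = 23750 m; Σ(ρt)_A = 105027.595; Σ(ρt)_B = 66785 (in m·g/cm³).
e = (37845 − 23750) − (105027.595 − 66785) / 3.394 = 2830 m.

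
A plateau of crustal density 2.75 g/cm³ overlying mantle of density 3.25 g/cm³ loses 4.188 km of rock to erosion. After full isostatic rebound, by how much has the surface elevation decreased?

0.644 km

Rebound u = e ρ_c/ρ_m = 4.188 km × 2.75/3.25 = 3.544 km.
Net surface drop = e − u = 4.188 km − 3.544 km = e (ρ_m − ρ_c)/ρ_m = 0.644 km.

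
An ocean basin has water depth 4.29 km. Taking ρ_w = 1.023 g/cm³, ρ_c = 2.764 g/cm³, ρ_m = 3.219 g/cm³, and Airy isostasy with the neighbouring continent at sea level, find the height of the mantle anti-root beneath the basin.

16.4 km

Balancing pressure at the compensation depth: replacing crust with seawater at the top is compensated by replacing crust with mantle at the base: d (ρ_c − ρ_w) = a (ρ_m − ρ_c).
a = d (ρ_c − ρ_w)/(ρ_m − ρ_c) = 4.29 km × 1.741/0.455 = 16.4 km.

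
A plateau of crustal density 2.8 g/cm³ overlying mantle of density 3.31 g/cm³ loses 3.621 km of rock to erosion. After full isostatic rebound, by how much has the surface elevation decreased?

Rebound u = e ρ_c/ρ_m = 3.621 km × 2.8/3.31 = 3.063 km.
Net surface drop = e − u = 3.621 km − 3.063 km = e (ρ_m − ρ_c)/ρ_m = 0.558 km.

0.558 km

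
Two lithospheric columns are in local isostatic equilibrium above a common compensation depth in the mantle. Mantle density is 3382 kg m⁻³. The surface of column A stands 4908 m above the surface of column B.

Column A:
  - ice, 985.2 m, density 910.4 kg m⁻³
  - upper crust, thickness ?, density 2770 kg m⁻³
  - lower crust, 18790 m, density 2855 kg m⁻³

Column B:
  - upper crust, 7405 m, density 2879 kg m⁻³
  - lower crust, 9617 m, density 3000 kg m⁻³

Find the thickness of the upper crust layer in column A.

19100 m

Take the compensation level at the base of the deeper column (depth z_c below the surface of column A) and equate Σ ρ_i t_i down to z_c; mantle fills any gap and the z_c terms cancel.
Column A: 985.2×910.4 + x×2770 + 18790×2855 + (z_c − 19775.2 − x)×3382
Column B: 4908×0 + 7405×2879 + 9617×3000 + (z_c − 4908 − 17022)×3382
The z_c×3382 term appears on both sides and cancels. Collect the known terms of each column as K = Σ(ρt)_known − 3382 × (depth of known layers): K_A = 54542376.1 − 3382×19775.2 = −12337350.3; K_B = 50169995 − 3382×(4908 + 17022) = −23997265.
Balance: K_A − x×(3382 − 2770) = K_B, so x = (K_A − K_B)/(3382 − 2770) = 11659900/612 = 19100 m.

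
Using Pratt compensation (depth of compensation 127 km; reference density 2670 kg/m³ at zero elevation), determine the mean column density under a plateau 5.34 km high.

2560 kg/m³

Pratt balance: ρ_ref D = ρ (D + h).
ρ = ρ_ref D/(D + h) = 2670 × 127 km/(127 km + 5.34 km) = 2560 kg/m³.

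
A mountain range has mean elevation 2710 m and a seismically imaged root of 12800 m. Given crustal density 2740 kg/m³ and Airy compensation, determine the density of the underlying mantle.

Airy balance: ρ_c h = (ρ_m − ρ_c) r → ρ_m = ρ_c (1 + h/r).
ρ_m = 2740 × (1 + 2710 m/12800 m) = 3320 kg/m³.

3320 kg/m³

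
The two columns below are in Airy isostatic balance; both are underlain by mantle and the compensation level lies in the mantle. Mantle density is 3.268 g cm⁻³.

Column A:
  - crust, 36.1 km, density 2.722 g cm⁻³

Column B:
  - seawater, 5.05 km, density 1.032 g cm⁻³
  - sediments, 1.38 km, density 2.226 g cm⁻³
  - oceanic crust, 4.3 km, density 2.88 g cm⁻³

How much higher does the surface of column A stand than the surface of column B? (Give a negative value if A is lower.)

For any compensation level in the mantle, the mantle terms cancel and isostasy reduces to e = (Σt_A − Σt_B) − (Σ(ρt)_A − Σ(ρt)_B) / ρ_m.
Σt_A = 36.1 km; Σt_B = 10.73 km; Σ(ρt)_A = 98.2642; Σ(ρt)_B = 20.66748 (in km·g cm⁻³).
e = (36.1 − 10.73) − (98.2642 − 20.66748) / 3.268 = 1.63 km.

1.63 km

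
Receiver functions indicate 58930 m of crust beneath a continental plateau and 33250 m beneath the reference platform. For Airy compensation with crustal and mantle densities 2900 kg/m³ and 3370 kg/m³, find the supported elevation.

Excess crust Δ = 58930 m − 33250 m = 25680 m, split between elevation h and root r with h + r = Δ.
Airy balance ρ_c h = (ρ_m − ρ_c) r gives r = h ρ_c/(ρ_m − ρ_c), so h (1 + ρ_c/(ρ_m − ρ_c)) = Δ, i.e. h = Δ (ρ_m − ρ_c)/ρ_m.
h = 25680 m × 470/3370 = 3580 m.

3580 m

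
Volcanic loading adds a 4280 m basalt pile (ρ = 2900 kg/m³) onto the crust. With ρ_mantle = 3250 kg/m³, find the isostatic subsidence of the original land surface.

Subaerial loading: s = t ρ_load / ρ_m.
s = 4280 m × 2900/3250 = 3820 m.

3820 m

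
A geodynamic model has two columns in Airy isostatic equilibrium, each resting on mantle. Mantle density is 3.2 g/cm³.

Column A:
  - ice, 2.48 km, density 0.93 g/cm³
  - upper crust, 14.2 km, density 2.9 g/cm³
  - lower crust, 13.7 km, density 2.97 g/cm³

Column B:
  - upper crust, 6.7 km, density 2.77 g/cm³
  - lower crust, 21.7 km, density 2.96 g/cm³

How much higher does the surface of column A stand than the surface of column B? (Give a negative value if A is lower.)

For any compensation level in the mantle, the mantle terms cancel and isostasy reduces to e = (Σt_A − Σt_B) − (Σ(ρt)_A − Σ(ρt)_B) / ρ_m.
Σt_A = 30.38 km; Σt_B = 28.4 km; Σ(ρt)_A = 84.1754; Σ(ρt)_B = 82.791 (in km·g/cm³).
e = (30.38 − 28.4) − (84.1754 − 82.791) / 3.2 = 1.55 km.

1.55 km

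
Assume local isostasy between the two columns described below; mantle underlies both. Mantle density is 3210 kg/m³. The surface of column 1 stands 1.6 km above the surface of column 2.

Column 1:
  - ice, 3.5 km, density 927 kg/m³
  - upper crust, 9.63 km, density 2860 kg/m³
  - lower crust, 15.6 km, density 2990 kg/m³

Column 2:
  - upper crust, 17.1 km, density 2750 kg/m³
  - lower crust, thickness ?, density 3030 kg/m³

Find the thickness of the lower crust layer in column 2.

9.95 km

Take the compensation level at the base of the deeper column (depth z_c below the surface of column 1) and equate Σ ρ_i t_i down to z_c; mantle fills any gap and the z_c terms cancel.
Column 1: 3.5×927 + 9.63×2860 + 15.6×2990 + (z_c − 28.73)×3210
Column 2: 1.6×0 + 17.1×2750 + x×3030 + (z_c − 1.6 − 17.1 − x)×3210
The z_c×3210 term appears on both sides and cancels. Collect the known terms of each column as K = Σ(ρt)_known − 3210 × (depth of known layers): K_1 = 77430.3 − 3210×28.73 = −14793; K_2 = 47025 − 3210×(1.6 + 17.1) = −13002.
Balance: K_1 = K_2 − x×(3210 − 3030), so x = (K_2 − K_1)/(3210 − 3030) = 1791/180 = 9.95 km.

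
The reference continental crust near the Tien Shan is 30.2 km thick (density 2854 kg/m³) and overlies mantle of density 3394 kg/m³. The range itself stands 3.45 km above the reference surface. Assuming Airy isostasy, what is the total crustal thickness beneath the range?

Root depth r = h ρ_c / (ρ_m − ρ_c) = 3.45 km × 2854 / 540 = 18.23 km.
Total thickness = T + h + r = 30.2 km + 3.45 km + 18.23 km = 51.9 km.

51.9 km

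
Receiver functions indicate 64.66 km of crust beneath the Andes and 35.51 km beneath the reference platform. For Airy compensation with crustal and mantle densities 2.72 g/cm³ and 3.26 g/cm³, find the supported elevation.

4.83 km

Excess crust Δ = 64.66 km − 35.51 km = 29.15 km, split between elevation h and root r with h + r = Δ.
Airy balance ρ_c h = (ρ_m − ρ_c) r gives r = h ρ_c/(ρ_m − ρ_c), so h (1 + ρ_c/(ρ_m − ρ_c)) = Δ, i.e. h = Δ (ρ_m − ρ_c)/ρ_m.
h = 29.15 km × 0.54/3.26 = 4.83 km.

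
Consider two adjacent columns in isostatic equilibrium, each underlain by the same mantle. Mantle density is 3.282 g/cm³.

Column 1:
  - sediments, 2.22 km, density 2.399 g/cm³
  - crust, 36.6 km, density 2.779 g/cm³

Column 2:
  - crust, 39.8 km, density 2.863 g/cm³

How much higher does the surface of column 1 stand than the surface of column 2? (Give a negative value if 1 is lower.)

1.13 km

For any compensation level in the mantle, the mantle terms cancel and isostasy reduces to e = (Σt_1 − Σt_2) − (Σ(ρt)_1 − Σ(ρt)_2) / ρ_m.
Σt_1 = 38.82 km; Σt_2 = 39.8 km; Σ(ρt)_1 = 107.03718; Σ(ρt)_2 = 113.9474 (in km·g/cm³).
e = (38.82 − 39.8) − (107.03718 − 113.9474) / 3.282 = 1.13 km.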